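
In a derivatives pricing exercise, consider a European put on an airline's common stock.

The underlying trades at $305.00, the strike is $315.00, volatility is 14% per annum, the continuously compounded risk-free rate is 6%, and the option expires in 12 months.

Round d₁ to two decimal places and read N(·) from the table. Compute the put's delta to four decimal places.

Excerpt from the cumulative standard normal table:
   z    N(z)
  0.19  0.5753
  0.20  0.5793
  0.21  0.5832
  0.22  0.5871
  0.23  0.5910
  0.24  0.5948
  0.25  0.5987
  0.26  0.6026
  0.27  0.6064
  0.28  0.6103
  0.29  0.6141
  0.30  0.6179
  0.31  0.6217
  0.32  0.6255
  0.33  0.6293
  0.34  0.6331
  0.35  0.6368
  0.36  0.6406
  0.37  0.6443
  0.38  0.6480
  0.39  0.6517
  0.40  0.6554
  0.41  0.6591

-0.3936

T = 1;  σ√T = 0.1400
d₁ = [ln(305/315) + (0.06 + 0.14²/2)·1] / 0.1400 = [-0.0323 + 0.0698] / 0.1400 = 0.2681 which rounds to 0.27
N(d₁) = N(0.27) = 0.6064
Δ_put = N(d₁) − 1 = 0.6064 − 1 = -0.3936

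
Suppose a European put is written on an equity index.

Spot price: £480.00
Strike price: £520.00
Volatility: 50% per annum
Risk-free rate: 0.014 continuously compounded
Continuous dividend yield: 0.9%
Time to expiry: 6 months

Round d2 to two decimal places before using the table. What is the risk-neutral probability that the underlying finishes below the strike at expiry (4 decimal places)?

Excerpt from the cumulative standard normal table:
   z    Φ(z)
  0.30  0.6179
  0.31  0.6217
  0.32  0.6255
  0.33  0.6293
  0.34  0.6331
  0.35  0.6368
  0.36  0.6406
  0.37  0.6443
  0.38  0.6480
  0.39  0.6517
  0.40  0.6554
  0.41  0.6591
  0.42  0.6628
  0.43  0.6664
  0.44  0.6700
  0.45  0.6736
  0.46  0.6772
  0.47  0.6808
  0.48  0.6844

0.6554

σ√T = 0.5·√0.5 = 0.3536
d₁ = [ln(480/520) + (0.014 − 0.009 + 0.5²/2)·0.5] / 0.3536 = [-0.0800 + 0.0650] / 0.3536 = -0.0425 which rounds to -0.04
d₂ = d₁ − σ√T = -0.0425 − 0.3536 = -0.3961 which rounds to -0.40
Pr(exercise) under Q = N(−d₂) = N(0.40) = 0.6554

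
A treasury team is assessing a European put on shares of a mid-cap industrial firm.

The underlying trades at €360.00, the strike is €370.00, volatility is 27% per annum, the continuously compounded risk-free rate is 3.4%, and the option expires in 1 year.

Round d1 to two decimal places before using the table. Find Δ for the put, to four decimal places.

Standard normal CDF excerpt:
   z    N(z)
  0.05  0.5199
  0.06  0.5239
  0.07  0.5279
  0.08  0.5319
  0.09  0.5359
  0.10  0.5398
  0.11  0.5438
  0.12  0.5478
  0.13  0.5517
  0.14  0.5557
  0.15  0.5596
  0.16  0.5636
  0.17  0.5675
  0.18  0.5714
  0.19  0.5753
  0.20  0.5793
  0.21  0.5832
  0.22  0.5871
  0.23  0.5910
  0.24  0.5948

T = 1;  σ√T = 0.2700
ln(S/K) + (r + σ²/2)T = ln(360/370) + (0.034 + 0.27²/2)·1 = -0.0274 + 0.0705 = 0.0431
d₁ = 0.0431 / 0.2700 = 0.1594 ⇒ 0.16
N(d₁) = N(0.16) = 0.5636
Δ_put = N(d₁) − 1 = 0.5636 − 1 = -0.4364

-0.4364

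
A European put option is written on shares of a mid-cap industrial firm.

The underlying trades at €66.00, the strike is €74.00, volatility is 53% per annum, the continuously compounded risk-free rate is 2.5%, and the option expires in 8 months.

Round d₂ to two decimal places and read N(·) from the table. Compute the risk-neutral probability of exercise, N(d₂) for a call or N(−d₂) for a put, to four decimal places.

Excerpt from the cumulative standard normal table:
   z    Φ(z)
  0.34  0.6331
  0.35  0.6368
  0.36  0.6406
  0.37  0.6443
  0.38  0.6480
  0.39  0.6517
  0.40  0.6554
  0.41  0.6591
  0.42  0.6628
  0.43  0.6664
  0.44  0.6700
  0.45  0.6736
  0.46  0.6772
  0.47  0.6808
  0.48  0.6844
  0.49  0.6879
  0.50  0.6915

0.6700

σ√T = 0.53·√0.6667 = 0.4327
d₁ = [ln(66/74) + (0.025 + 0.53²/2)·0.6667] / 0.4327 = [-0.1144 + 0.1103] / 0.4327 = -0.0095 ≈ -0.01
d₂ = d₁ − σ√T = -0.0095 − 0.4327 = -0.4422 ≈ -0.44
Risk-neutral Pr[S_T < K] = N(−d₂) = N(0.44) = 0.6700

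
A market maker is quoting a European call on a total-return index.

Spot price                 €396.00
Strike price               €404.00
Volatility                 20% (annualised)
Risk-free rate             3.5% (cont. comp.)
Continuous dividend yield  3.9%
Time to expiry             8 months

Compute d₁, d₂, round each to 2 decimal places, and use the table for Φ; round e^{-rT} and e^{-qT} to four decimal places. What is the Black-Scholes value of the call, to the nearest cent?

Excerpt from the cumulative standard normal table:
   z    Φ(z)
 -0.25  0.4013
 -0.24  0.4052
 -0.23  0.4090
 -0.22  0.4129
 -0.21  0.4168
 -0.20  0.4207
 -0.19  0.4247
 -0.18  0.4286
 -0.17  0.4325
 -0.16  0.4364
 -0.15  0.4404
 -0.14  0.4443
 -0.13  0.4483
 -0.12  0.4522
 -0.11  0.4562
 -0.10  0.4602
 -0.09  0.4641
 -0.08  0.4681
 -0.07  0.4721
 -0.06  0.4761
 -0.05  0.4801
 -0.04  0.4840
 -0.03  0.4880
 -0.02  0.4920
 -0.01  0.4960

σ√T = 0.2·√0.6667 = 0.1633
d₁ = [ln(396/404) + (0.035 − 0.039 + ½·0.2²)·0.6667] / (σ√T) = (-0.0200 + 0.0107) / 0.1633 = -0.0572 ⇒ -0.06
d₂ = -0.0572 − 0.1633 = -0.2205 ⇒ -0.22
e^(−qT) = e^(−0.039·0.6667) = 0.9743;  e^(−rT) = e^(−0.035·0.6667) = 0.9769
C = 396·0.9743·N(-0.06) − 404·0.9769·N(-0.22) = 396·0.9743·0.4761 − 404·0.9769·0.4129 = 183.6902 − 162.9583 = 20.7320

€20.73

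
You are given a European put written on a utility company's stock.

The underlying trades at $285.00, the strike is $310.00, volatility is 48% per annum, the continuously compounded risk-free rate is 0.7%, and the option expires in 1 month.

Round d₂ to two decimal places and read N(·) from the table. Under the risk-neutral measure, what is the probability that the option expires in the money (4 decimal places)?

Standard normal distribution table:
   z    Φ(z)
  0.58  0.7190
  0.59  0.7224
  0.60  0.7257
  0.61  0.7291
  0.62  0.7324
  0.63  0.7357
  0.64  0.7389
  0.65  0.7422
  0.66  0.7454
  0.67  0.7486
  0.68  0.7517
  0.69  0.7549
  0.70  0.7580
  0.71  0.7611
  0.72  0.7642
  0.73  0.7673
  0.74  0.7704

0.7486

T = 0.08333;  σ√T = 0.1386
d₁ = [ln(285/310) + (0.007 + 0.48²/2)·0.08333] / 0.1386 = [-0.0841 + 0.0102] / 0.1386 = -0.5333 → -0.53
d₂ = d₁ − σ√T = -0.5333 − 0.1386 = -0.6719 → -0.67
Risk-neutral Pr[S_T < K] = N(−d₂) = N(0.67) = 0.7486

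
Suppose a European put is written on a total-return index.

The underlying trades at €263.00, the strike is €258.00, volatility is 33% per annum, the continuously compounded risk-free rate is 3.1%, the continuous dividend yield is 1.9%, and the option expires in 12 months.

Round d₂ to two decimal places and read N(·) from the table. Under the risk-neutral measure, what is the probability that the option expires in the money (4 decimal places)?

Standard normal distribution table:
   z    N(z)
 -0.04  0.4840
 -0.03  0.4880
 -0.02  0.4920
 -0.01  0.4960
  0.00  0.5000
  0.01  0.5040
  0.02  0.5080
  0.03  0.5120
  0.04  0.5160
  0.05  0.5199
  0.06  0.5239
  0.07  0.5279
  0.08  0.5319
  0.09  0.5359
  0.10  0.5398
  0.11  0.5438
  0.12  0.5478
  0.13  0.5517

0.5279

T = 1;  σ√T = 0.3300
d₁ = [ln(263/258) + (0.031 − 0.019 + ½·0.33²)·1] / (σ√T) = (0.0192 + 0.0665) / 0.3300 = 0.2595 → 0.26
d₂ = 0.2595 − 0.3300 = -0.0705 → -0.07
Pr(exercise) under Q = N(−d₂) = N(0.07) = 0.5279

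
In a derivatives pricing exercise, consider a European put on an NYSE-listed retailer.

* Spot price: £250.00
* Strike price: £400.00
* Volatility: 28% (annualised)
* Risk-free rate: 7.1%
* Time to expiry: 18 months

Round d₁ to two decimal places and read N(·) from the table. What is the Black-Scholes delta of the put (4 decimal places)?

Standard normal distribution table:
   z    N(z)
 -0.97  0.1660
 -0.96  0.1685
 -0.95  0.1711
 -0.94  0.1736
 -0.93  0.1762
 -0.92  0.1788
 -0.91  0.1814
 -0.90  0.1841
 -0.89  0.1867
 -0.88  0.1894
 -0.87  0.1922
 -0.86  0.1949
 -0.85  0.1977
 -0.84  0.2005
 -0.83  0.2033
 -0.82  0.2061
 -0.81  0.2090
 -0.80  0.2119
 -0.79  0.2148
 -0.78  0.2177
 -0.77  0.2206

-0.8133

T = 1.5;  σ√T = 0.3429
d₁ = [ln(250/400) + (0.071 + 0.28²/2)·1.5] / 0.3429 = [-0.4700 + 0.1653] / 0.3429 = -0.8885 which rounds to -0.89
N(d₁) = N(-0.89) = 0.1867
Δ_put = N(d₁) − 1 = 0.1867 − 1 = -0.8133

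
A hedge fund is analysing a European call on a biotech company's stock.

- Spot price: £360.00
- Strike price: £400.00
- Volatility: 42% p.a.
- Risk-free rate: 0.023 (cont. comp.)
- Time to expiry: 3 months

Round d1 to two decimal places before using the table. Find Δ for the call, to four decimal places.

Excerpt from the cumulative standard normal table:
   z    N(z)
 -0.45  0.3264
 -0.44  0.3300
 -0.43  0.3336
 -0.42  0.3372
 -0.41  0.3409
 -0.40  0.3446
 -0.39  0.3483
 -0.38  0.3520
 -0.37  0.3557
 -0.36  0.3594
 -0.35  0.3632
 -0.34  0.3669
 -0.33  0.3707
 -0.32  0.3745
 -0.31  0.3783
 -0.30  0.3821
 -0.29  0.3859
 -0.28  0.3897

T = 0.25;  σ√T = 0.2100
d₁ = [ln(360/400) + (0.023 + 0.42²/2)·0.25] / 0.2100 = [-0.1054 + 0.0278] / 0.2100 = -0.3693 which rounds to -0.37
N(d₁) = N(-0.37) = 0.3557
Δ_call = N(d₁) = 0.3557

0.3557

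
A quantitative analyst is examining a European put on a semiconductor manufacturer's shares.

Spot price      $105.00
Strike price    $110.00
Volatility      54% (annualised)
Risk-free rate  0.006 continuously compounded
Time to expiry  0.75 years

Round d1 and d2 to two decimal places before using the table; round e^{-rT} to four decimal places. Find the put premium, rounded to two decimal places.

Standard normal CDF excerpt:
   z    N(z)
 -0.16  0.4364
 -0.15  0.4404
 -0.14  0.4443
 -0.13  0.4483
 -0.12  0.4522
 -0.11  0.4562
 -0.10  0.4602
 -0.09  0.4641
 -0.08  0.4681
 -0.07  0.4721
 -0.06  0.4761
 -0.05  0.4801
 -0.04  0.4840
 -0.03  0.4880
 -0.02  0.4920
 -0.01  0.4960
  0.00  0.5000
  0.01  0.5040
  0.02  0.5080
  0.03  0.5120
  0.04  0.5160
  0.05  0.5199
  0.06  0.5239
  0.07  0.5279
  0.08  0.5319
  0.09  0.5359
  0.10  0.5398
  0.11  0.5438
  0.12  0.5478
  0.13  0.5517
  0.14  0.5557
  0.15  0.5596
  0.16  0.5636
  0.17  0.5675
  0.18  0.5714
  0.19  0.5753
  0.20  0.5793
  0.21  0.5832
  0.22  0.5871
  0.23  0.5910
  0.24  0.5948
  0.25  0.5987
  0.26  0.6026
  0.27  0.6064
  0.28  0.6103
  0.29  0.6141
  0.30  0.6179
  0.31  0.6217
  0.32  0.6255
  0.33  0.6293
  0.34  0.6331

σ√T = 0.54·√0.75 = 0.4677
d₁ = [ln(105/110) + (0.006 + 0.54²/2)·0.75] / 0.4677 = [-0.0465 + 0.1139] / 0.4677 = 0.1440 ≈ 0.14
d₂ = d₁ − σ√T = 0.1440 − 0.4677 = -0.3237 ≈ -0.32
e^(−rT) = e^(−0.006·0.75) = 0.9955
P = 110·0.9955·N(0.32) − 105·N(-0.14) = 110·0.9955·0.6255 − 105·0.4443 = 68.4954 − 46.6515 = 21.8439

$21.84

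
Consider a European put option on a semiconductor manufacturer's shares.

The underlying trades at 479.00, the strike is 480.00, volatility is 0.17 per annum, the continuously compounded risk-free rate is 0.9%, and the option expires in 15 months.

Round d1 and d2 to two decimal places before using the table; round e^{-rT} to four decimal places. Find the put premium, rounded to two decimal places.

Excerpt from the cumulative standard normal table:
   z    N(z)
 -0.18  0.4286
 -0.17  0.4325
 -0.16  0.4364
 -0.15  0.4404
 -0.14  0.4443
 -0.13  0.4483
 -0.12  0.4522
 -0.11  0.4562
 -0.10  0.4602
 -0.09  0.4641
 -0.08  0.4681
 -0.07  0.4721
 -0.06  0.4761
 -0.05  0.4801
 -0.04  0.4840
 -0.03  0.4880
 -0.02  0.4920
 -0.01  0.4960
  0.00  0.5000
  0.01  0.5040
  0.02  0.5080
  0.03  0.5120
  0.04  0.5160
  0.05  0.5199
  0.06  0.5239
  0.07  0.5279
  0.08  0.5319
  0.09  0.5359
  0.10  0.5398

σ√T = 0.17·√1.25 = 0.1901
d₁ = [ln(479/480) + (0.009 + ½·0.17²)·1.25] / (σ√T) = (-0.0021 + 0.0293) / 0.1901 = 0.1433 → 0.14
d₂ = 0.1433 − 0.1901 = -0.0468 → -0.05
exp(−rT) = exp(−0.009·1.25) = 0.9888
N(−d₂) = N(0.05) = 0.5199;  N(−d₁) = N(-0.14) = 0.4443
P = 480·0.9888·0.5199 − 479·0.4443 = 246.7570 − 212.8197 = 33.9373

33.94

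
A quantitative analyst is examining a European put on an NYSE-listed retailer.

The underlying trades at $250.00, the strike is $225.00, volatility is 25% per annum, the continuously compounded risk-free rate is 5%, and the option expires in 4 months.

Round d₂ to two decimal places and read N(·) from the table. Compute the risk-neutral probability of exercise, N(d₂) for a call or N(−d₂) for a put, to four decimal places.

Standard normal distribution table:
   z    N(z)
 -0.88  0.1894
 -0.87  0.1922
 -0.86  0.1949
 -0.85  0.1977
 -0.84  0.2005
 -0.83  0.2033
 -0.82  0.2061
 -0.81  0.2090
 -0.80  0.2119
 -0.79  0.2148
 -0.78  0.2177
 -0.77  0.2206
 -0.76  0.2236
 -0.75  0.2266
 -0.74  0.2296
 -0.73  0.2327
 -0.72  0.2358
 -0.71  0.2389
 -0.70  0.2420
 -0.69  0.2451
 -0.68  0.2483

0.2206

σ√T = 0.25·√0.3333 = 0.1443
d₁ = [ln(250/225) + (0.05 + 0.25²/2)·0.3333] / 0.1443 = [0.1054 + 0.0271] / 0.1443 = 0.9176 which rounds to 0.92
d₂ = d₁ − σ√T = 0.9176 − 0.1443 = 0.7733 which rounds to 0.77
Pr(exercise) under Q = N(−d₂) = N(-0.77) = 0.2206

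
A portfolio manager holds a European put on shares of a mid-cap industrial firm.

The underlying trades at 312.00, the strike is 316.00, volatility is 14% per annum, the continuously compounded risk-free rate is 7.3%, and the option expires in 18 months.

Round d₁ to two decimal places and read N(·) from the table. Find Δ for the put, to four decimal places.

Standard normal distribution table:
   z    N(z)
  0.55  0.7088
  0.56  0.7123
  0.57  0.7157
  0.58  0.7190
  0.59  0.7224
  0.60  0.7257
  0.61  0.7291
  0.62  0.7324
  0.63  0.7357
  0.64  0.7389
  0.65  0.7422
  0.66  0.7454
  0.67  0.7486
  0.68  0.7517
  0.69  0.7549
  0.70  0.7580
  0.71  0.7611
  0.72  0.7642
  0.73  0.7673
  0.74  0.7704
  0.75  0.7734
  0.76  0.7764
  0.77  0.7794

-0.2578

σ√T = 0.14·√1.5 = 0.1715
d₁ = [ln(312/316) + (0.073 + 0.14²/2)·1.5] / 0.1715 = [-0.0127 + 0.1242] / 0.1715 = 0.6501 ⇒ 0.65
N(d₁) = N(0.65) = 0.7422
Δ_put = N(d₁) − 1 = 0.7422 − 1 = -0.2578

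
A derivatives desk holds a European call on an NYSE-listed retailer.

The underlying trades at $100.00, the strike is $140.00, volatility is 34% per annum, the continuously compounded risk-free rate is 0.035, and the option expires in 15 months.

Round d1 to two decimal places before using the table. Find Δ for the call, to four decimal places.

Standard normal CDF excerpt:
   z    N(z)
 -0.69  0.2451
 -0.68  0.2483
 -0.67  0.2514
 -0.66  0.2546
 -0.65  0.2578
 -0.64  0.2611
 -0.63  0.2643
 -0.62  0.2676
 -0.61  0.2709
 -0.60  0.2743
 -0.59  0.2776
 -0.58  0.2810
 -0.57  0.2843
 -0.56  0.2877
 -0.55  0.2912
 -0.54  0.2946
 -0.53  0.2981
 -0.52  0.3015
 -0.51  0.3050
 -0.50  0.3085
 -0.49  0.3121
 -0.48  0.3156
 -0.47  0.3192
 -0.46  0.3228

0.2810

σ√T = 0.34 × 1.1180 = 0.3801
d₁ = [ln(100/140) + (0.035 + 0.34²/2)·1.25] / 0.3801 = [-0.3365 + 0.1160] / 0.3801 = -0.5800 ⇒ -0.58
N(d₁) = N(-0.58) = 0.2810
Δ_call = N(d₁) = 0.2810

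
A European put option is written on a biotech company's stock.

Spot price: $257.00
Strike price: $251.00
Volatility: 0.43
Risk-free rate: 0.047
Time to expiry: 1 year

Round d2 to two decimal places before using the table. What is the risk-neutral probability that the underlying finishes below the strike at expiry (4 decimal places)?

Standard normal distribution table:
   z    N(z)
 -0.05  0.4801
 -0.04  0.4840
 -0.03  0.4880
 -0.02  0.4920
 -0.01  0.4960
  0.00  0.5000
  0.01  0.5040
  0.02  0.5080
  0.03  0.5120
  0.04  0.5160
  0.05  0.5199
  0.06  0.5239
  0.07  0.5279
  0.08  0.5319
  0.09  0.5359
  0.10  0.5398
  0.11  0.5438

σ√T = 0.43 × 1.0000 = 0.4300
ln(S/K) + (r + σ²/2)T = ln(257/251) + (0.047 + 0.43²/2)·1 = 0.0236 + 0.1394 = 0.1631
d₁ = 0.1631 / 0.4300 = 0.3792 which rounds to 0.38
d₂ = d₁ − σ√T = 0.3792 − 0.4300 = -0.0508 which rounds to -0.05
Risk-neutral Pr[S_T < K] = N(−d₂) = N(0.05) = 0.5199

0.5199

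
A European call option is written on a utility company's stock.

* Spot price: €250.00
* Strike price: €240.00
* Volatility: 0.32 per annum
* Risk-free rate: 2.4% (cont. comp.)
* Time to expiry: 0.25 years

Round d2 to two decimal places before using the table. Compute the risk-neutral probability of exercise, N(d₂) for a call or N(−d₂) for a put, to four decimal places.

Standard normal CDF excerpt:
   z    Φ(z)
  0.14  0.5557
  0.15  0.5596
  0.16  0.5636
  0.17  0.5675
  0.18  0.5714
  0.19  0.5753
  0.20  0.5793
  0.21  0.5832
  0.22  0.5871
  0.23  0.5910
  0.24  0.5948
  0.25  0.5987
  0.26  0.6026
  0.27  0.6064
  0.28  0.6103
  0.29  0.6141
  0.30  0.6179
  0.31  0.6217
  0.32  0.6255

0.5832

σ√T = 0.32 × 0.5000 = 0.1600
ln(S/K) + (r + σ²/2)T = ln(250/240) + (0.024 + 0.32²/2)·0.25 = 0.0408 + 0.0188 = 0.0596
d₁ = 0.0596 / 0.1600 = 0.3726 ≈ 0.37
d₂ = d₁ − σ√T = 0.3726 − 0.1600 = 0.2126 ≈ 0.21
Pr(exercise) under Q = N(d₂) = 0.5832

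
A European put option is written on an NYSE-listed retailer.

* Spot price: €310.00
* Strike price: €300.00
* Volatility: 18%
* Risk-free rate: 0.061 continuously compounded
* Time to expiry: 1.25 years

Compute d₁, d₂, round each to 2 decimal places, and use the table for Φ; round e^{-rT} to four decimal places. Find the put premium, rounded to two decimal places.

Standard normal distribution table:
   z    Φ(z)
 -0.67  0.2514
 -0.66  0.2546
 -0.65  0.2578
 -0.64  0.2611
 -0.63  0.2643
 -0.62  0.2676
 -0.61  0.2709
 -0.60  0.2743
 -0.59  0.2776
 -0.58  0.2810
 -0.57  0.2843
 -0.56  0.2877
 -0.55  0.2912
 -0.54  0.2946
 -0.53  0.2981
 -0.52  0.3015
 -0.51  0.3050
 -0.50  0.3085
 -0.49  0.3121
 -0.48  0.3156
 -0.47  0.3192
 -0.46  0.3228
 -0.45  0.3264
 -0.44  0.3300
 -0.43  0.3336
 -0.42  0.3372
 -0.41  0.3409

T = 1.25;  σ√T = 0.2012
d₁ = [ln(310/300) + (0.061 + 0.18²/2)·1.25] / 0.2012 = [0.0328 + 0.0965] / 0.2012 = 0.6424 ⇒ 0.64
d₂ = d₁ − σ√T = 0.6424 − 0.2012 = 0.4412 ⇒ 0.44
exp(−rT) = exp(−0.061·1.25) = 0.9266
P = 300·0.9266·N(-0.44) − 310·N(-0.64) = 300·0.9266·0.3300 − 310·0.2611 = 91.7334 − 80.9410 = 10.7924

€10.79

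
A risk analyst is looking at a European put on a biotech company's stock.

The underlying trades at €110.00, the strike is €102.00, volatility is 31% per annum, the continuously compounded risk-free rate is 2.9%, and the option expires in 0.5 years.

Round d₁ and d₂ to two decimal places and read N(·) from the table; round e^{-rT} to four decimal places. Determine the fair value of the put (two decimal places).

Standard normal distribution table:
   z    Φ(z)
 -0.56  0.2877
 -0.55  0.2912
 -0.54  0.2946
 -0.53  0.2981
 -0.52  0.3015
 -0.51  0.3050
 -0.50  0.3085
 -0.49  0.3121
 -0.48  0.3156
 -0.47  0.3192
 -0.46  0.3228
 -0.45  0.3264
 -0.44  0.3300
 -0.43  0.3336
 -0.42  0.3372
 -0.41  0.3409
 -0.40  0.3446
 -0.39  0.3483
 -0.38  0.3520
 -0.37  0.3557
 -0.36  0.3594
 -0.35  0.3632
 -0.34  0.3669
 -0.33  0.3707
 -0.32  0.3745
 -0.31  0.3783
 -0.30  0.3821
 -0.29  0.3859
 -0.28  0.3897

€5.25

σ√T = 0.31 × 0.7071 = 0.2192
ln(S/K) + (r + σ²/2)T = ln(110/102) + (0.029 + 0.31²/2)·0.5 = 0.0755 + 0.0385 = 0.1140
d₁ = 0.1140 / 0.2192 = 0.5202 ≈ 0.52
d₂ = d₁ − σ√T = 0.5202 − 0.2192 = 0.3010 ≈ 0.30
e^(−rT) = e^(−0.029·0.5) = 0.9856
P = 102·0.9856·N(-0.30) − 110·N(-0.52) = 102·0.9856·0.3821 − 110·0.3015 = 38.4130 − 33.1650 = 5.2480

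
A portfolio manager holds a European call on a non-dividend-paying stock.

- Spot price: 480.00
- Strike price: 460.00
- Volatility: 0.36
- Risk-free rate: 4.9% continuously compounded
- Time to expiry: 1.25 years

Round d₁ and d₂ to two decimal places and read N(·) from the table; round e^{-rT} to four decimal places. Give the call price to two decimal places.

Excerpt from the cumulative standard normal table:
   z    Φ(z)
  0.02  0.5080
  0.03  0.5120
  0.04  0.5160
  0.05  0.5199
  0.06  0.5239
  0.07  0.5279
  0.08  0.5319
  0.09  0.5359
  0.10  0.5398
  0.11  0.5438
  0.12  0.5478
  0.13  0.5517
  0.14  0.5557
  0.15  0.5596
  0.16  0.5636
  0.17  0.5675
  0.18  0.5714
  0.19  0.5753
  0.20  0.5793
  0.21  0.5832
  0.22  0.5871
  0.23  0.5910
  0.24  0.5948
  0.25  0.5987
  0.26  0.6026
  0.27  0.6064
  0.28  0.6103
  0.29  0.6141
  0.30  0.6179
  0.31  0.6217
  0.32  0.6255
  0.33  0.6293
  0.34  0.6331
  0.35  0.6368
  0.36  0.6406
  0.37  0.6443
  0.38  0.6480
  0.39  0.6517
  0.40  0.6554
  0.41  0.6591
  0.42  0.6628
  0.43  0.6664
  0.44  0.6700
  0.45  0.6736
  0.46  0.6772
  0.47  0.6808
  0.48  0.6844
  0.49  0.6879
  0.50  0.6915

σ√T = 0.36 × 1.1180 = 0.4025
d₁ = [ln(480/460) + (0.049 + 0.36²/2)·1.25] / 0.4025 = [0.0426 + 0.1422] / 0.4025 = 0.4592 ≈ 0.46
d₂ = d₁ − σ√T = 0.4592 − 0.4025 = 0.0567 ≈ 0.06
e^(−rT) = e^(−0.049·1.25) = 0.9406
C = 480·N(0.46) − 460·0.9406·N(0.06) = 480·0.6772 − 460·0.9406·0.5239 = 325.0560 − 226.6790 = 98.3770

98.38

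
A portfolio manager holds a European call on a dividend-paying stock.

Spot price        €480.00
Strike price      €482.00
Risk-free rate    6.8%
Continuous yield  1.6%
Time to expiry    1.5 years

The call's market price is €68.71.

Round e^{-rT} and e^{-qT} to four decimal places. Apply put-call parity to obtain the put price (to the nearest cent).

e^(−qT) = e^(−0.016·1.5) = 0.9763;  e^(−rT) = e^(−0.068·1.5) = 0.9030
Put-call parity: C − P = S·e^(−qT) − K·e^(−rT) = 480·0.9763 − 482·0.9030 = 468.6240 − 435.2460 = 33.3780
P = C − (C − P) = 68.71 − (33.3780) = 35.3320

€35.33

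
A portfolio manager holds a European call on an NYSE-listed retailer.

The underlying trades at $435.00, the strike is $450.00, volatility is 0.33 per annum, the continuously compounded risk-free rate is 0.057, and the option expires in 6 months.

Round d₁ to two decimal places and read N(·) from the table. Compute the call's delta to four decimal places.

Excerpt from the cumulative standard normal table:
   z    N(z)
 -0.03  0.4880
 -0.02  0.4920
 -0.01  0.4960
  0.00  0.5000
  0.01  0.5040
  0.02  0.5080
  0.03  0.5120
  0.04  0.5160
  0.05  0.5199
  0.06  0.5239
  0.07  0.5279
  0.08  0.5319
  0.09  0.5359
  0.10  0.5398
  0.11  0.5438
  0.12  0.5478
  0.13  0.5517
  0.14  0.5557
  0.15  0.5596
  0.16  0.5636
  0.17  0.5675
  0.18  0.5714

0.5359

σ√T = 0.33·√0.5 = 0.2333
d₁ = [ln(435/450) + (0.057 + 0.33²/2)·0.5] / 0.2333 = [-0.0339 + 0.0557] / 0.2333 = 0.0935 which rounds to 0.09
N(d₁) = N(0.09) = 0.5359
Δ_call = N(d₁) = 0.5359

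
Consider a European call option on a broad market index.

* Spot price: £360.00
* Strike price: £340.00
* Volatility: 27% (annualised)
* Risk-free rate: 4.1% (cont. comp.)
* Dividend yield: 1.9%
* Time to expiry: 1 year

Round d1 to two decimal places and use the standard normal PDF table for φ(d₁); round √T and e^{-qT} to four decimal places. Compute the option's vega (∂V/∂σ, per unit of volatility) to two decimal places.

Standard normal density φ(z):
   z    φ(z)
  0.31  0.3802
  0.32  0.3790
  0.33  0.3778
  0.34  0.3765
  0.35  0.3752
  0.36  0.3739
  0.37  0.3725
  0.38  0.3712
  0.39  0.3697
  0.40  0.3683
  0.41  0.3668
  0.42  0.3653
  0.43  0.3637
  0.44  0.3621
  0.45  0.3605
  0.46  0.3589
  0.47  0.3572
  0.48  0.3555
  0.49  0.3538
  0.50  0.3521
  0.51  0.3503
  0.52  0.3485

128.47

σ√T = 0.27·√1 = 0.2700
d₁ = [ln(360/340) + (0.041 − 0.019 + ½·0.27²)·1] / (σ√T) = (0.0572 + 0.0585) / 0.2700 = 0.4282 ⇒ 0.43
√T = √1 = 1.0000
φ(d₁) = φ(0.43) = 0.3637
e^(−qT) = e^(−0.019·1) = 0.9812
vega = S·e^(−qT)·φ(d₁)·√T = 360·0.9812·0.3637·1.0000 = 128.4705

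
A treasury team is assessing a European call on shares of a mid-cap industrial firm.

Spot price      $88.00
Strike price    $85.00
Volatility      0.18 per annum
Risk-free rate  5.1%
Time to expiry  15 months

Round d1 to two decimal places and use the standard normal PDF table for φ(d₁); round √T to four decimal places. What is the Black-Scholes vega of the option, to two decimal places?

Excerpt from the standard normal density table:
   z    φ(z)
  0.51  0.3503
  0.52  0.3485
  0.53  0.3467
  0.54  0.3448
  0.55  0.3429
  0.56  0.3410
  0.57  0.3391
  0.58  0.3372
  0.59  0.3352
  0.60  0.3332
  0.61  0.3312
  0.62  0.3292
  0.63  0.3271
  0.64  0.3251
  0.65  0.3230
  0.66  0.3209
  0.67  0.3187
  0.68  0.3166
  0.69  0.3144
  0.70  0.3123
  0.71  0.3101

32.98

σ√T = 0.18 × 1.1180 = 0.2012
ln(S/K) + (r + σ²/2)T = ln(88/85) + (0.051 + 0.18²/2)·1.25 = 0.0347 + 0.0840 = 0.1187
d₁ = 0.1187 / 0.2012 = 0.5898 ⇒ 0.59
√T = √1.25 = 1.1180
φ(d₁) = φ(0.59) = 0.3352
vega = S·φ(d₁)·√T = 88·0.3352·1.1180 = 32.9783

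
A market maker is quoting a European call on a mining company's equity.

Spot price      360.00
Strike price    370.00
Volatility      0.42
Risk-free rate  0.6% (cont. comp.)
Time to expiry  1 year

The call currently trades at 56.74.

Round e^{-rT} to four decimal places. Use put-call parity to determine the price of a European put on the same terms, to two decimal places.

64.52

e^(−rT) = e^(−0.006·1) = 0.9940
Put-call parity: C − P = S − K·e^(−rT) = 360 − 370·0.9940 = 360 − 367.7800 = -7.7800
P = C − (C − P) = 56.74 − (-7.7800) = 64.5200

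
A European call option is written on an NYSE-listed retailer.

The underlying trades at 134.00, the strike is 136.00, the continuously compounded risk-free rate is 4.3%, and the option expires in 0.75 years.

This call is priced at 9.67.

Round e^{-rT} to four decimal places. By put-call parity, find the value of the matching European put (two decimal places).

exp(−rT) = exp(−0.043·0.75) = 0.9683
Put-call parity: C − P = S − K·e^(−rT) = 134 − 136·0.9683 = 134 − 131.6888 = 2.3112
P = C − (C − P) = 9.67 − (2.3112) = 7.3588

7.36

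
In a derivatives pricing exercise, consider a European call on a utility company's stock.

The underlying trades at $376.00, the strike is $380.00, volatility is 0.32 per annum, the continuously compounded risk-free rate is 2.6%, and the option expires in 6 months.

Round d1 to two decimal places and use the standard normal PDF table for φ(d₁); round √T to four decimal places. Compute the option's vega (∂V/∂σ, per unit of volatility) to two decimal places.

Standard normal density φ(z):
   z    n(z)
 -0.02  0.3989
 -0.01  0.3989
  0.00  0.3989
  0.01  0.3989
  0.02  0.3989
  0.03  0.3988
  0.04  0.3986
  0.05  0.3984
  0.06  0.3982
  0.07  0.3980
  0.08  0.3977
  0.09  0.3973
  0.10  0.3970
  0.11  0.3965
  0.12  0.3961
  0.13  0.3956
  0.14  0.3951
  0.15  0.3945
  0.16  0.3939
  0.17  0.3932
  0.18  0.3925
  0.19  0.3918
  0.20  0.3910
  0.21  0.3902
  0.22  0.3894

T = 0.5;  σ√T = 0.2263
ln(S/K) + (r + σ²/2)T = ln(376/380) + (0.026 + 0.32²/2)·0.5 = -0.0106 + 0.0386 = 0.0280
d₁ = 0.0280 / 0.2263 = 0.1238 → 0.12
√T = √0.5 = 0.7071
φ(d₁) = φ(0.12) = 0.3961
vega = S·φ(d₁)·√T = 376·0.3961·0.7071 = 105.3109
(Call and put vega coincide under Black-Scholes.)

105.31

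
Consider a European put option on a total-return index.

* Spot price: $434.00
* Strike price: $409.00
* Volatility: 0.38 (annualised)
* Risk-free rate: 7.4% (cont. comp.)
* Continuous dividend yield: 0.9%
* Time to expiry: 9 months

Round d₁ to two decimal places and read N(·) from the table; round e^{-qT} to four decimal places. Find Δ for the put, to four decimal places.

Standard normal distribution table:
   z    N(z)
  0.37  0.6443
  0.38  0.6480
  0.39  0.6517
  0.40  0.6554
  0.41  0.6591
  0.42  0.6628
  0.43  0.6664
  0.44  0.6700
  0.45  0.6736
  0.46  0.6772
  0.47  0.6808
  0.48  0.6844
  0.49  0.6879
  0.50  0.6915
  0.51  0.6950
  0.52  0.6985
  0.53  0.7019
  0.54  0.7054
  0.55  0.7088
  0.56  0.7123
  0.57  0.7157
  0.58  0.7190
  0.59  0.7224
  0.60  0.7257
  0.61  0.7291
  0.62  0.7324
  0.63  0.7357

-0.3100

σ√T = 0.38 × 0.8660 = 0.3291
d₁ = [ln(434/409) + (0.074 − 0.009 + 0.38²/2)·0.75] / 0.3291 = [0.0593 + 0.1029] / 0.3291 = 0.4930 ≈ 0.49
N(d₁) = N(0.49) = 0.6879
Δ_put = e^(−qT)·(N(d₁) − 1) = 0.9933·(0.6879 − 1) = -0.3100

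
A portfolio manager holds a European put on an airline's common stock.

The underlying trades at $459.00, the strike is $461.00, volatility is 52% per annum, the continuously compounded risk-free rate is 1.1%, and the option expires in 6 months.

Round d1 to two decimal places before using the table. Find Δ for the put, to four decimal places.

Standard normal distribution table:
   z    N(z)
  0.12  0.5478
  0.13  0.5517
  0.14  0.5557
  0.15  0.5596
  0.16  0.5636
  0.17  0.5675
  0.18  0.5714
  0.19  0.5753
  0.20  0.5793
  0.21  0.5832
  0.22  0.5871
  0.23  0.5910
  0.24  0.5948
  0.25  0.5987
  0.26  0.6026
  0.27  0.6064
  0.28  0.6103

-0.4247

T = 0.5;  σ√T = 0.3677
d₁ = [ln(459/461) + (0.011 + 0.52²/2)·0.5] / 0.3677 = [-0.0043 + 0.0731] / 0.3677 = 0.1870 which rounds to 0.19
N(d₁) = N(0.19) = 0.5753
Δ_put = N(d₁) − 1 = 0.5753 − 1 = -0.4247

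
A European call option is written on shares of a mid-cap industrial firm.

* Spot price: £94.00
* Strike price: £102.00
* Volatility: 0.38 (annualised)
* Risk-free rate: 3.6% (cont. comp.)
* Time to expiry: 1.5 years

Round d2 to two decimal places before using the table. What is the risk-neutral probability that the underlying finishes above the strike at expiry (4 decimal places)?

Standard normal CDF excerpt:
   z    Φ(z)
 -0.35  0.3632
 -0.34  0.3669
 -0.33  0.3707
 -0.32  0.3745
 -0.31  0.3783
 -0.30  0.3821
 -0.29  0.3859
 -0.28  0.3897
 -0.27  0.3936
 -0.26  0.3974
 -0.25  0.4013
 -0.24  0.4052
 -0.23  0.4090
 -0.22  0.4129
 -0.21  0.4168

σ√T = 0.38·√1.5 = 0.4654
d₁ = [ln(94/102) + (0.036 + 0.38²/2)·1.5] / 0.4654 = [-0.0817 + 0.1623] / 0.4654 = 0.1732 which rounds to 0.17
d₂ = d₁ − σ√T = 0.1732 − 0.4654 = -0.2922 which rounds to -0.29
Pr(exercise) under Q = N(d₂) = 0.3859

0.3859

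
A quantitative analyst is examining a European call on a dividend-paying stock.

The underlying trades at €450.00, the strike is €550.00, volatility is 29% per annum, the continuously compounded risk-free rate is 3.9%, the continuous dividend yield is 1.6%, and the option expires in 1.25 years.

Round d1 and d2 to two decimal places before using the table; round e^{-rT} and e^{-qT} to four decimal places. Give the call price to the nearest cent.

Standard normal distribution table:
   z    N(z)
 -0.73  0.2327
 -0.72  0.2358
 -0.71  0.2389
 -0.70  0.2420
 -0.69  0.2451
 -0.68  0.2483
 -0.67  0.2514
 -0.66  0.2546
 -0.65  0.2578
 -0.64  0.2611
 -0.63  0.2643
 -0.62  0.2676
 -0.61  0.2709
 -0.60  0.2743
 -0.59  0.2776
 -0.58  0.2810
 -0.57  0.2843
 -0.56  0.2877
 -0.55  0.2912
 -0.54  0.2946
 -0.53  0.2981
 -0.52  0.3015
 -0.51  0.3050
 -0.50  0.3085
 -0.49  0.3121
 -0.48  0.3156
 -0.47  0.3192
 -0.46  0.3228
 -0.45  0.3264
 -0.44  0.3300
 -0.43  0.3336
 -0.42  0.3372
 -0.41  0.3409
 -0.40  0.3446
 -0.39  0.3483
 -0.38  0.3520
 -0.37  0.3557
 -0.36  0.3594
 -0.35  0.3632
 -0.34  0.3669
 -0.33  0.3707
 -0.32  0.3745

σ√T = 0.29·√1.25 = 0.3242
d₁ = [ln(450/550) + (0.039 − 0.016 + 0.29²/2)·1.25] / 0.3242 = [-0.2007 + 0.0813] / 0.3242 = -0.3681 → -0.37
d₂ = d₁ − σ√T = -0.3681 − 0.3242 = -0.6924 → -0.69
exp(−qT) = exp(−0.016·1.25) = 0.9802;  exp(−rT) = exp(−0.039·1.25) = 0.9524
C = 450·0.9802·N(-0.37) − 550·0.9524·N(-0.69) = 450·0.9802·0.3557 − 550·0.9524·0.2451 = 156.8957 − 128.3883 = 28.5074

€28.51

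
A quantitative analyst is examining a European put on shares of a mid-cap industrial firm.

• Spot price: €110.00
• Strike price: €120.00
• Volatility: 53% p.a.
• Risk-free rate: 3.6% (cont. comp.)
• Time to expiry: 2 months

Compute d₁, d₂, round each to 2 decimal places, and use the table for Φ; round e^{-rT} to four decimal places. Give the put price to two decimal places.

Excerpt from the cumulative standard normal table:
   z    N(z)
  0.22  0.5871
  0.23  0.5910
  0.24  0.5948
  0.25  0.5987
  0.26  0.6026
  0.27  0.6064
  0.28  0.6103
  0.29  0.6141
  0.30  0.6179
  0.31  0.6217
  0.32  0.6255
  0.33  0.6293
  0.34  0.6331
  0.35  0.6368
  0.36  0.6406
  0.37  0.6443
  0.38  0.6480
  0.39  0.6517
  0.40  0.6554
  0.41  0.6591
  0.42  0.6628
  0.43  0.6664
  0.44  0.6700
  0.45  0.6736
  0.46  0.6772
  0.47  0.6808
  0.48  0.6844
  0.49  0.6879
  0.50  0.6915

σ√T = 0.53 × 0.4082 = 0.2164
d₁ = [ln(110/120) + (0.036 + 0.53²/2)·0.1667] / 0.2164 = [-0.0870 + 0.0294] / 0.2164 = -0.2662 → -0.27
d₂ = d₁ − σ√T = -0.2662 − 0.2164 = -0.4826 → -0.48
exp(−rT) = exp(−0.036·0.1667) = 0.9940
N(−d₂) = N(0.48) = 0.6844;  N(−d₁) = N(0.27) = 0.6064
P = 120·0.9940·0.6844 − 110·0.6064 = 81.6352 − 66.7040 = 14.9312

€14.93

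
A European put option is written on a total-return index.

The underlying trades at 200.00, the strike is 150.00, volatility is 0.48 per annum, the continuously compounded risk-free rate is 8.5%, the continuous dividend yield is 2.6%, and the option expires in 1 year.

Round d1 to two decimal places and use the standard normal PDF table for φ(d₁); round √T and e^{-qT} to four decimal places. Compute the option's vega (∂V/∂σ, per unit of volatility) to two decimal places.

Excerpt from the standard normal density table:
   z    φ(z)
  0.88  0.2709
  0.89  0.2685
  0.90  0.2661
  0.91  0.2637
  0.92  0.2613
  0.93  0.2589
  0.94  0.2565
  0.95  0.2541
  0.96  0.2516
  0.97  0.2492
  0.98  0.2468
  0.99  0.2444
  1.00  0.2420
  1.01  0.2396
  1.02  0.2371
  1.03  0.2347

T = 1;  σ√T = 0.4800
d₁ = [ln(200/150) + (0.085 − 0.026 + 0.48²/2)·1] / 0.4800 = [0.2877 + 0.1742] / 0.4800 = 0.9623 which rounds to 0.96
√T = √1 = 1.0000
φ(d₁) = φ(0.96) = 0.2516
e^(−qT) = e^(−0.026·1) = 0.9743
vega = S·e^(−qT)·φ(d₁)·√T = 200·0.9743·0.2516·1.0000 = 49.0268
(Vega is the same for a European call and put with the same parameters.)

49.03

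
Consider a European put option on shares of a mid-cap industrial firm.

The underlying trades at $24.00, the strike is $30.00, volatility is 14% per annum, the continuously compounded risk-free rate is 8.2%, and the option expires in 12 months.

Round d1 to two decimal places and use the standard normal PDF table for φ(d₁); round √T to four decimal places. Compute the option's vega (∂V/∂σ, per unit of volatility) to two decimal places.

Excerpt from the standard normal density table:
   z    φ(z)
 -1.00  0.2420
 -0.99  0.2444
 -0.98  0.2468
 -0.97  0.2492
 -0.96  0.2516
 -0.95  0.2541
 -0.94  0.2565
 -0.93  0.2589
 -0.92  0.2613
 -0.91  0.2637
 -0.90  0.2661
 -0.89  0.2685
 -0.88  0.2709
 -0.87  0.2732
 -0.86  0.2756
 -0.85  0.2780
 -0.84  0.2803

6.16

σ√T = 0.14 × 1.0000 = 0.1400
ln(S/K) + (r + σ²/2)T = ln(24/30) + (0.082 + 0.14²/2)·1 = -0.2231 + 0.0918 = -0.1313
d₁ = -0.1313 / 0.1400 = -0.9382 ⇒ -0.94
√T = √1 = 1.0000
φ(d₁) = φ(-0.94) = 0.2565
vega = S·φ(d₁)·√T = 24·0.2565·1.0000 = 6.1560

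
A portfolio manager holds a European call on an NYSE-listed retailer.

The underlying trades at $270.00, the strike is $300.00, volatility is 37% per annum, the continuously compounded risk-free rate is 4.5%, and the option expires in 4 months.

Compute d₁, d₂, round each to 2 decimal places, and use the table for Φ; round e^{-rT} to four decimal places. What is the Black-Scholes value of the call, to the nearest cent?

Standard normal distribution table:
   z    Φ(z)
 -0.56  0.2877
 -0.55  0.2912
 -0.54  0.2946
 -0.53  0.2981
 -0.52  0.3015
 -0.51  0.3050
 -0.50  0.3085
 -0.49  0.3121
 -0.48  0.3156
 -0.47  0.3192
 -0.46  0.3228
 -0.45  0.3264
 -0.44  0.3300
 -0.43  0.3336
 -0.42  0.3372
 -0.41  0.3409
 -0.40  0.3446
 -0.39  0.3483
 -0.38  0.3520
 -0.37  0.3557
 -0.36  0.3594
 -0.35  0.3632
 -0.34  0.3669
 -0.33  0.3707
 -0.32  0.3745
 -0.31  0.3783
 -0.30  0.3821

σ√T = 0.37·√0.3333 = 0.2136
d₁ = [ln(270/300) + (0.045 + 0.37²/2)·0.3333] / 0.2136 = [-0.1054 + 0.0378] / 0.2136 = -0.3162 → -0.32
d₂ = d₁ − σ√T = -0.3162 − 0.2136 = -0.5298 → -0.53
e^(−rT) = e^(−0.045·0.3333) = 0.9851
N(d₁) = N(-0.32) = 0.3745;  N(d₂) = N(-0.53) = 0.2981
C = 270·0.3745 − 300·0.9851·0.2981 = 101.1150 − 88.0975 = 13.0175

$13.02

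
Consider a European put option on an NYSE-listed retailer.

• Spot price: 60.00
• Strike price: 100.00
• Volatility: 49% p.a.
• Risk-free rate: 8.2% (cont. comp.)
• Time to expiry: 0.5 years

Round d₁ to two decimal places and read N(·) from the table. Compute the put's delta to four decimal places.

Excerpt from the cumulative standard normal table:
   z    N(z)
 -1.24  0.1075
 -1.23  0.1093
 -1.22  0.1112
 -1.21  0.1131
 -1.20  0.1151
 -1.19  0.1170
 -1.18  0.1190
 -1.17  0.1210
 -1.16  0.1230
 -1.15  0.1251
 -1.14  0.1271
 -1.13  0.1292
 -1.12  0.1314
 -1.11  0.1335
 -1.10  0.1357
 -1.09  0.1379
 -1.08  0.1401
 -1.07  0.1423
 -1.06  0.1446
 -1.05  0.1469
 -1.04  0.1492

σ√T = 0.49 × 0.7071 = 0.3465
ln(S/K) + (r + σ²/2)T = ln(60/100) + (0.082 + 0.49²/2)·0.5 = -0.5108 + 0.1010 = -0.4098
d₁ = -0.4098 / 0.3465 = -1.1827 which rounds to -1.18
N(d₁) = N(-1.18) = 0.1190
Δ_put = N(d₁) − 1 = 0.1190 − 1 = -0.8810

-0.8810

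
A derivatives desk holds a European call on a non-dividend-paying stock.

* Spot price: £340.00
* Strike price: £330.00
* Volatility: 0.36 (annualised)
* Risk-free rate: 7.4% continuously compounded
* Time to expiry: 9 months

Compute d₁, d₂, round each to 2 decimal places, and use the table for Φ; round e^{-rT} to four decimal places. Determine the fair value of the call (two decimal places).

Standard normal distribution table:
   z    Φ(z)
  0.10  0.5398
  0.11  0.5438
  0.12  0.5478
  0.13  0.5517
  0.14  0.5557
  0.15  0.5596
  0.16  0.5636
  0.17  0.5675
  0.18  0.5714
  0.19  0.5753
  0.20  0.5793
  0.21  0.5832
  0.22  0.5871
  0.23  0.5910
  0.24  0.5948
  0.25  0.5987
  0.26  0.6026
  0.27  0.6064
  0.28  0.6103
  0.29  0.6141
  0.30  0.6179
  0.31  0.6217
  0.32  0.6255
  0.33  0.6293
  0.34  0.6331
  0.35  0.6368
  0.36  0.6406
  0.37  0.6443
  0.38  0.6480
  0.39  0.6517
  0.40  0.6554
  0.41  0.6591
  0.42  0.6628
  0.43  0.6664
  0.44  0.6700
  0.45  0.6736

σ√T = 0.36 × 0.8660 = 0.3118
ln(S/K) + (r + σ²/2)T = ln(340/330) + (0.074 + 0.36²/2)·0.75 = 0.0299 + 0.1041 = 0.1340
d₁ = 0.1340 / 0.3118 = 0.4297 → 0.43
d₂ = d₁ − σ√T = 0.4297 − 0.3118 = 0.1179 → 0.12
e^(−rT) = e^(−0.074·0.75) = 0.9460
N(d₁) = N(0.43) = 0.6664;  N(d₂) = N(0.12) = 0.5478
C = 340·0.6664 − 330·0.9460·0.5478 = 226.5760 − 171.0122 = 55.5638

£55.56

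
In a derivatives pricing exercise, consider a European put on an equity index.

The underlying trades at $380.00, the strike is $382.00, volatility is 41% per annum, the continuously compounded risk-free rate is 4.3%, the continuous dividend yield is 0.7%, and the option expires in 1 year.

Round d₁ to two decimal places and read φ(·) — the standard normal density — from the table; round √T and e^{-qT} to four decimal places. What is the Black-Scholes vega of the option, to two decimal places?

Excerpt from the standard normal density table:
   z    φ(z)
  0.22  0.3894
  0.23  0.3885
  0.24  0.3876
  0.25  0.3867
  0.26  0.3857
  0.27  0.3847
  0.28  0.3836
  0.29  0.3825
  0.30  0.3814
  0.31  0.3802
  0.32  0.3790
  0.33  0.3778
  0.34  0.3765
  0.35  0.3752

144.75

T = 1;  σ√T = 0.4100
d₁ = [ln(380/382) + (0.043 − 0.007 + 0.41²/2)·1] / 0.4100 = [-0.0052 + 0.1200] / 0.4100 = 0.2800 ⇒ 0.28
√T = √1 = 1.0000
φ(d₁) = φ(0.28) = 0.3836
exp(−qT) = exp(−0.007·1) = 0.9930
vega = S·exp(−qT)·φ(d₁)·√T = 380·0.9930·0.3836·1.0000 = 144.7476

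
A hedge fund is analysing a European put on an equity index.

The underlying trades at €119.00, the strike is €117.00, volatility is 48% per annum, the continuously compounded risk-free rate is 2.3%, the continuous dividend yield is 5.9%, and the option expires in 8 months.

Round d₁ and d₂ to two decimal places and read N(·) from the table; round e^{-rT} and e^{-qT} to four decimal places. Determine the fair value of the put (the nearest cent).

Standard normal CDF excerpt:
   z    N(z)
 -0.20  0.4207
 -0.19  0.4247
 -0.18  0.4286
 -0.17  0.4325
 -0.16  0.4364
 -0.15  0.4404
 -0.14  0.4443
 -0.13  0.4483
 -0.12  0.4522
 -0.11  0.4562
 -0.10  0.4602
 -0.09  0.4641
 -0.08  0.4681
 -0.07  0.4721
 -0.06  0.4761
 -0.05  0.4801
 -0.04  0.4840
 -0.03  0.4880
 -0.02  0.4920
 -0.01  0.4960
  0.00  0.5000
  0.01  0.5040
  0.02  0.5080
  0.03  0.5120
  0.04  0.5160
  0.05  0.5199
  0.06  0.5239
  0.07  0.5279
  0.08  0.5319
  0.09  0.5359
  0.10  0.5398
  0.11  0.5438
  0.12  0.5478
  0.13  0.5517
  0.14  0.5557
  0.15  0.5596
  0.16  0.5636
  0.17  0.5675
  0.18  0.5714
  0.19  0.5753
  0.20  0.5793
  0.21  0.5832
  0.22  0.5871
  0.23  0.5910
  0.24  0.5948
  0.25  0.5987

σ√T = 0.48·√0.6667 = 0.3919
d₁ = [ln(119/117) + (0.023 − 0.059 + 0.48²/2)·0.6667] / 0.3919 = [0.0169 + 0.0528] / 0.3919 = 0.1780 → 0.18
d₂ = d₁ − σ√T = 0.1780 − 0.3919 = -0.2139 → -0.21
exp(−qT) = exp(−0.059·0.6667) = 0.9614;  exp(−rT) = exp(−0.023·0.6667) = 0.9848
N(−d₂) = N(0.21) = 0.5832;  N(−d₁) = N(-0.18) = 0.4286
P = 117·0.9848·0.5832 − 119·0.9614·0.4286 = 67.1972 − 49.0347 = 18.1626

€18.16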